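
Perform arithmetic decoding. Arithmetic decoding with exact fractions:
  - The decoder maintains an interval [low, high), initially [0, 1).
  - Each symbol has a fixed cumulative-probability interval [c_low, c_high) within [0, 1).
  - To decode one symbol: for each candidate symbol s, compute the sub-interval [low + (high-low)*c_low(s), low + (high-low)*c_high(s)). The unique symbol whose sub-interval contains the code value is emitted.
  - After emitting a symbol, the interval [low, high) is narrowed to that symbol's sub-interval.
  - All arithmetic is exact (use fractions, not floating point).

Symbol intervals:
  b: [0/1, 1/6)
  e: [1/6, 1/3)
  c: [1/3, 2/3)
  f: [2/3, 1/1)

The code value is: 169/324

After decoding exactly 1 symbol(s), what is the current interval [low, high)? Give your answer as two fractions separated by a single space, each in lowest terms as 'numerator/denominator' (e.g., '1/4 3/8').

Answer: 1/3 2/3

Derivation:
Step 1: interval [0/1, 1/1), width = 1/1 - 0/1 = 1/1
  'b': [0/1 + 1/1*0/1, 0/1 + 1/1*1/6) = [0/1, 1/6)
  'e': [0/1 + 1/1*1/6, 0/1 + 1/1*1/3) = [1/6, 1/3)
  'c': [0/1 + 1/1*1/3, 0/1 + 1/1*2/3) = [1/3, 2/3) <- contains code 169/324
  'f': [0/1 + 1/1*2/3, 0/1 + 1/1*1/1) = [2/3, 1/1)
  emit 'c', narrow to [1/3, 2/3)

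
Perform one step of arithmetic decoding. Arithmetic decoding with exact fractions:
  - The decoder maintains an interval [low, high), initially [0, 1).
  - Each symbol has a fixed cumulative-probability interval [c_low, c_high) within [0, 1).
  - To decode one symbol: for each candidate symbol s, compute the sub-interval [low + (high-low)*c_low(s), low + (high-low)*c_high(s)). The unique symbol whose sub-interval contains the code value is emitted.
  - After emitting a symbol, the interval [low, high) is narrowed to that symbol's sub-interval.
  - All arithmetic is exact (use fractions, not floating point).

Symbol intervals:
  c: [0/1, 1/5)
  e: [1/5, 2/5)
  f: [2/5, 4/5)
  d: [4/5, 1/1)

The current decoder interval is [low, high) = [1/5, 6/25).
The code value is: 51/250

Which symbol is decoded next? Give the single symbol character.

Answer: c

Derivation:
Interval width = high − low = 6/25 − 1/5 = 1/25
Scaled code = (code − low) / width = (51/250 − 1/5) / 1/25 = 1/10
  c: [0/1, 1/5) ← scaled code falls here ✓
  e: [1/5, 2/5) 
  f: [2/5, 4/5) 
  d: [4/5, 1/1) 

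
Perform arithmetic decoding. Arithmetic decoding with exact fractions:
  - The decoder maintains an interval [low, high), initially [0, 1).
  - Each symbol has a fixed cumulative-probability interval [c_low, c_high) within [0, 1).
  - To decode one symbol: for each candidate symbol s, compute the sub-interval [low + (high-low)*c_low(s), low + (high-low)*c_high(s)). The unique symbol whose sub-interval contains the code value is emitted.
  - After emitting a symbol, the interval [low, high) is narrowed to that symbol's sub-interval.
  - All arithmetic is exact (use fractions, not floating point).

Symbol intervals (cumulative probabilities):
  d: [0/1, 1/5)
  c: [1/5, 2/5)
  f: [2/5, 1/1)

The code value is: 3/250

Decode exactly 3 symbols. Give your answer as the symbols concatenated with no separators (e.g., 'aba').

Answer: ddc

Derivation:
Step 1: interval [0/1, 1/1), width = 1/1 - 0/1 = 1/1
  'd': [0/1 + 1/1*0/1, 0/1 + 1/1*1/5) = [0/1, 1/5) <- contains code 3/250
  'c': [0/1 + 1/1*1/5, 0/1 + 1/1*2/5) = [1/5, 2/5)
  'f': [0/1 + 1/1*2/5, 0/1 + 1/1*1/1) = [2/5, 1/1)
  emit 'd', narrow to [0/1, 1/5)
Step 2: interval [0/1, 1/5), width = 1/5 - 0/1 = 1/5
  'd': [0/1 + 1/5*0/1, 0/1 + 1/5*1/5) = [0/1, 1/25) <- contains code 3/250
  'c': [0/1 + 1/5*1/5, 0/1 + 1/5*2/5) = [1/25, 2/25)
  'f': [0/1 + 1/5*2/5, 0/1 + 1/5*1/1) = [2/25, 1/5)
  emit 'd', narrow to [0/1, 1/25)
Step 3: interval [0/1, 1/25), width = 1/25 - 0/1 = 1/25
  'd': [0/1 + 1/25*0/1, 0/1 + 1/25*1/5) = [0/1, 1/125)
  'c': [0/1 + 1/25*1/5, 0/1 + 1/25*2/5) = [1/125, 2/125) <- contains code 3/250
  'f': [0/1 + 1/25*2/5, 0/1 + 1/25*1/1) = [2/125, 1/25)
  emit 'c', narrow to [1/125, 2/125)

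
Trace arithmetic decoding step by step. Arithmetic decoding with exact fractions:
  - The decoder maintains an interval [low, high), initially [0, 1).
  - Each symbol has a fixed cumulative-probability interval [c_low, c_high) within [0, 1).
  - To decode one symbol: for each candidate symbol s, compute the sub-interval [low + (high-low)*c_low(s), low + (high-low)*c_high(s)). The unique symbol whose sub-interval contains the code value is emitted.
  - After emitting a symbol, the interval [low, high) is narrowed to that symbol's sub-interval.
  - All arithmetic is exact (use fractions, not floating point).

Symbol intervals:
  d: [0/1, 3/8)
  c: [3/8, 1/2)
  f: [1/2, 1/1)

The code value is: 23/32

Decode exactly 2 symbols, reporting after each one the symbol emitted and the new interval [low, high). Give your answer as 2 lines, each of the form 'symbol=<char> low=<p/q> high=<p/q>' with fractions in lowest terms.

Step 1: interval [0/1, 1/1), width = 1/1 - 0/1 = 1/1
  'd': [0/1 + 1/1*0/1, 0/1 + 1/1*3/8) = [0/1, 3/8)
  'c': [0/1 + 1/1*3/8, 0/1 + 1/1*1/2) = [3/8, 1/2)
  'f': [0/1 + 1/1*1/2, 0/1 + 1/1*1/1) = [1/2, 1/1) <- contains code 23/32
  emit 'f', narrow to [1/2, 1/1)
Step 2: interval [1/2, 1/1), width = 1/1 - 1/2 = 1/2
  'd': [1/2 + 1/2*0/1, 1/2 + 1/2*3/8) = [1/2, 11/16)
  'c': [1/2 + 1/2*3/8, 1/2 + 1/2*1/2) = [11/16, 3/4) <- contains code 23/32
  'f': [1/2 + 1/2*1/2, 1/2 + 1/2*1/1) = [3/4, 1/1)
  emit 'c', narrow to [11/16, 3/4)

Answer: symbol=f low=1/2 high=1/1
symbol=c low=11/16 high=3/4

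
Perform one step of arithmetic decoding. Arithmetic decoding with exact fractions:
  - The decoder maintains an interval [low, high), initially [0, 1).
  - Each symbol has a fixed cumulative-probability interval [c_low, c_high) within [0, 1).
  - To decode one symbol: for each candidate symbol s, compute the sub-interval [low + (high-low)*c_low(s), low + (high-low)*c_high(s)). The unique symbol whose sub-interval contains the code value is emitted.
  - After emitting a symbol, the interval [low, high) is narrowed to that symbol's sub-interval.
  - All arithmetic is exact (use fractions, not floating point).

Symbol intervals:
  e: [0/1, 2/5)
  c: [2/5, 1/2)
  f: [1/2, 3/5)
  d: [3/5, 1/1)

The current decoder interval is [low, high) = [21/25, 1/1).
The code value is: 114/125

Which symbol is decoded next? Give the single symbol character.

Answer: c

Derivation:
Interval width = high − low = 1/1 − 21/25 = 4/25
Scaled code = (code − low) / width = (114/125 − 21/25) / 4/25 = 9/20
  e: [0/1, 2/5) 
  c: [2/5, 1/2) ← scaled code falls here ✓
  f: [1/2, 3/5) 
  d: [3/5, 1/1) 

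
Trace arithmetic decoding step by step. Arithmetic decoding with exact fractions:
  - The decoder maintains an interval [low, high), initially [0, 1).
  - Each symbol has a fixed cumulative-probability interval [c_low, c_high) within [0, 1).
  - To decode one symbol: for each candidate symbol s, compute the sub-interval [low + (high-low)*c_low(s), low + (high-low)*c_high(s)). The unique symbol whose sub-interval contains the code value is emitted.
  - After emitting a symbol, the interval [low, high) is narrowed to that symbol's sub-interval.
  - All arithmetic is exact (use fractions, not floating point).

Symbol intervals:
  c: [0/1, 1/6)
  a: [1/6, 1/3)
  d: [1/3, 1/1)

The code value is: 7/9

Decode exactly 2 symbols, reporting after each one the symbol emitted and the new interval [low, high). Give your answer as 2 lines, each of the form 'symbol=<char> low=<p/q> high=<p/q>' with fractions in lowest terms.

Step 1: interval [0/1, 1/1), width = 1/1 - 0/1 = 1/1
  'c': [0/1 + 1/1*0/1, 0/1 + 1/1*1/6) = [0/1, 1/6)
  'a': [0/1 + 1/1*1/6, 0/1 + 1/1*1/3) = [1/6, 1/3)
  'd': [0/1 + 1/1*1/3, 0/1 + 1/1*1/1) = [1/3, 1/1) <- contains code 7/9
  emit 'd', narrow to [1/3, 1/1)
Step 2: interval [1/3, 1/1), width = 1/1 - 1/3 = 2/3
  'c': [1/3 + 2/3*0/1, 1/3 + 2/3*1/6) = [1/3, 4/9)
  'a': [1/3 + 2/3*1/6, 1/3 + 2/3*1/3) = [4/9, 5/9)
  'd': [1/3 + 2/3*1/3, 1/3 + 2/3*1/1) = [5/9, 1/1) <- contains code 7/9
  emit 'd', narrow to [5/9, 1/1)

Answer: symbol=d low=1/3 high=1/1
symbol=d low=5/9 high=1/1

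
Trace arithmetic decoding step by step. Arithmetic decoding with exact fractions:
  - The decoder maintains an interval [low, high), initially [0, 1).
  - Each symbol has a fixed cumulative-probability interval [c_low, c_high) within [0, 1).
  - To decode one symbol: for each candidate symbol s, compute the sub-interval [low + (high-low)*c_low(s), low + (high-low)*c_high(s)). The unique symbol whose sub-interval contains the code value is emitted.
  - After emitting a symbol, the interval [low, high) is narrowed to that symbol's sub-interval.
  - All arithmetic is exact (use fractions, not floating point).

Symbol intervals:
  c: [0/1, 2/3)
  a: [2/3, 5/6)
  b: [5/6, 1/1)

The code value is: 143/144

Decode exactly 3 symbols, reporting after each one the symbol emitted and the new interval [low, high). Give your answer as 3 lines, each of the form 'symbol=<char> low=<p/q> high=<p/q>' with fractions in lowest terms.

Step 1: interval [0/1, 1/1), width = 1/1 - 0/1 = 1/1
  'c': [0/1 + 1/1*0/1, 0/1 + 1/1*2/3) = [0/1, 2/3)
  'a': [0/1 + 1/1*2/3, 0/1 + 1/1*5/6) = [2/3, 5/6)
  'b': [0/1 + 1/1*5/6, 0/1 + 1/1*1/1) = [5/6, 1/1) <- contains code 143/144
  emit 'b', narrow to [5/6, 1/1)
Step 2: interval [5/6, 1/1), width = 1/1 - 5/6 = 1/6
  'c': [5/6 + 1/6*0/1, 5/6 + 1/6*2/3) = [5/6, 17/18)
  'a': [5/6 + 1/6*2/3, 5/6 + 1/6*5/6) = [17/18, 35/36)
  'b': [5/6 + 1/6*5/6, 5/6 + 1/6*1/1) = [35/36, 1/1) <- contains code 143/144
  emit 'b', narrow to [35/36, 1/1)
Step 3: interval [35/36, 1/1), width = 1/1 - 35/36 = 1/36
  'c': [35/36 + 1/36*0/1, 35/36 + 1/36*2/3) = [35/36, 107/108)
  'a': [35/36 + 1/36*2/3, 35/36 + 1/36*5/6) = [107/108, 215/216) <- contains code 143/144
  'b': [35/36 + 1/36*5/6, 35/36 + 1/36*1/1) = [215/216, 1/1)
  emit 'a', narrow to [107/108, 215/216)

Answer: symbol=b low=5/6 high=1/1
symbol=b low=35/36 high=1/1
symbol=a low=107/108 high=215/216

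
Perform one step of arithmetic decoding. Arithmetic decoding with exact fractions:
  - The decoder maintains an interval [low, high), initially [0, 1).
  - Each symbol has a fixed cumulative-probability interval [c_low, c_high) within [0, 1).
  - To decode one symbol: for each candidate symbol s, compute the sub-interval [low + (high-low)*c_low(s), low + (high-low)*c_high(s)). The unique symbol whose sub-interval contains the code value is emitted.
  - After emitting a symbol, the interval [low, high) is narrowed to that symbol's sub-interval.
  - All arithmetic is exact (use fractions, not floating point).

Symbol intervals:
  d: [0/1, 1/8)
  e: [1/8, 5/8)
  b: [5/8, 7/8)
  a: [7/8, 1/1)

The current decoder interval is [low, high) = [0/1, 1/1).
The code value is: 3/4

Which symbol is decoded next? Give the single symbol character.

Interval width = high − low = 1/1 − 0/1 = 1/1
Scaled code = (code − low) / width = (3/4 − 0/1) / 1/1 = 3/4
  d: [0/1, 1/8) 
  e: [1/8, 5/8) 
  b: [5/8, 7/8) ← scaled code falls here ✓
  a: [7/8, 1/1) 

Answer: b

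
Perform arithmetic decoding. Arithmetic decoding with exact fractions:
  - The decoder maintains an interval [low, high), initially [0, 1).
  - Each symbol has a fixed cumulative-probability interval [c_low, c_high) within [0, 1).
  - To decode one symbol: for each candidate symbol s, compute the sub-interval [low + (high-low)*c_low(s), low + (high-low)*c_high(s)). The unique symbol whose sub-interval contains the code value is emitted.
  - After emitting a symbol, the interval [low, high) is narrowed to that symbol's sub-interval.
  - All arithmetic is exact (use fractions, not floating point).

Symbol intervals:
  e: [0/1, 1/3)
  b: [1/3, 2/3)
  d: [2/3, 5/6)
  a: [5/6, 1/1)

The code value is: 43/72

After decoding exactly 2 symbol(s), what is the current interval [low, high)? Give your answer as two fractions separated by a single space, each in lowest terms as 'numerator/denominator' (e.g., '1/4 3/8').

Step 1: interval [0/1, 1/1), width = 1/1 - 0/1 = 1/1
  'e': [0/1 + 1/1*0/1, 0/1 + 1/1*1/3) = [0/1, 1/3)
  'b': [0/1 + 1/1*1/3, 0/1 + 1/1*2/3) = [1/3, 2/3) <- contains code 43/72
  'd': [0/1 + 1/1*2/3, 0/1 + 1/1*5/6) = [2/3, 5/6)
  'a': [0/1 + 1/1*5/6, 0/1 + 1/1*1/1) = [5/6, 1/1)
  emit 'b', narrow to [1/3, 2/3)
Step 2: interval [1/3, 2/3), width = 2/3 - 1/3 = 1/3
  'e': [1/3 + 1/3*0/1, 1/3 + 1/3*1/3) = [1/3, 4/9)
  'b': [1/3 + 1/3*1/3, 1/3 + 1/3*2/3) = [4/9, 5/9)
  'd': [1/3 + 1/3*2/3, 1/3 + 1/3*5/6) = [5/9, 11/18) <- contains code 43/72
  'a': [1/3 + 1/3*5/6, 1/3 + 1/3*1/1) = [11/18, 2/3)
  emit 'd', narrow to [5/9, 11/18)

Answer: 5/9 11/18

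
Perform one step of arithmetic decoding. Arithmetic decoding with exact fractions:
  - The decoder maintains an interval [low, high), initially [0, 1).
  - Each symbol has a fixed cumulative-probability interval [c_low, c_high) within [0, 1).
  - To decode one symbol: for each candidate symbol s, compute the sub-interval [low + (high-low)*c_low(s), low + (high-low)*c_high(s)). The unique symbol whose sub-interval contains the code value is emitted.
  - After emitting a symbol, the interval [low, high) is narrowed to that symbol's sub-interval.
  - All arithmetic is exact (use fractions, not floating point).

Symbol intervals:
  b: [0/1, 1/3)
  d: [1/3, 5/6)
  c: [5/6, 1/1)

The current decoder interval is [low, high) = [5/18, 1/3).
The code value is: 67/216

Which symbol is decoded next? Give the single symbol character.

Interval width = high − low = 1/3 − 5/18 = 1/18
Scaled code = (code − low) / width = (67/216 − 5/18) / 1/18 = 7/12
  b: [0/1, 1/3) 
  d: [1/3, 5/6) ← scaled code falls here ✓
  c: [5/6, 1/1) 

Answer: d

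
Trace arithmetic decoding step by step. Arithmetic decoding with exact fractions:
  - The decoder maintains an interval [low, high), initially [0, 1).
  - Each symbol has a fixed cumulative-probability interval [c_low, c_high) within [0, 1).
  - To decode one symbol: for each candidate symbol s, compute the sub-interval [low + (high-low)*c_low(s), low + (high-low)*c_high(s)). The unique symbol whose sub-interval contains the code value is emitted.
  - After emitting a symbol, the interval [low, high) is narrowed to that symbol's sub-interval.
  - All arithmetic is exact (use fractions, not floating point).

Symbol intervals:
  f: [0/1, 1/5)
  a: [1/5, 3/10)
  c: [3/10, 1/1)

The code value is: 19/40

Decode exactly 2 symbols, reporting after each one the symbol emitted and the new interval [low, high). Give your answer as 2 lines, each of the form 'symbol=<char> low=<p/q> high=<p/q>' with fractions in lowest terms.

Step 1: interval [0/1, 1/1), width = 1/1 - 0/1 = 1/1
  'f': [0/1 + 1/1*0/1, 0/1 + 1/1*1/5) = [0/1, 1/5)
  'a': [0/1 + 1/1*1/5, 0/1 + 1/1*3/10) = [1/5, 3/10)
  'c': [0/1 + 1/1*3/10, 0/1 + 1/1*1/1) = [3/10, 1/1) <- contains code 19/40
  emit 'c', narrow to [3/10, 1/1)
Step 2: interval [3/10, 1/1), width = 1/1 - 3/10 = 7/10
  'f': [3/10 + 7/10*0/1, 3/10 + 7/10*1/5) = [3/10, 11/25)
  'a': [3/10 + 7/10*1/5, 3/10 + 7/10*3/10) = [11/25, 51/100) <- contains code 19/40
  'c': [3/10 + 7/10*3/10, 3/10 + 7/10*1/1) = [51/100, 1/1)
  emit 'a', narrow to [11/25, 51/100)

Answer: symbol=c low=3/10 high=1/1
symbol=a low=11/25 high=51/100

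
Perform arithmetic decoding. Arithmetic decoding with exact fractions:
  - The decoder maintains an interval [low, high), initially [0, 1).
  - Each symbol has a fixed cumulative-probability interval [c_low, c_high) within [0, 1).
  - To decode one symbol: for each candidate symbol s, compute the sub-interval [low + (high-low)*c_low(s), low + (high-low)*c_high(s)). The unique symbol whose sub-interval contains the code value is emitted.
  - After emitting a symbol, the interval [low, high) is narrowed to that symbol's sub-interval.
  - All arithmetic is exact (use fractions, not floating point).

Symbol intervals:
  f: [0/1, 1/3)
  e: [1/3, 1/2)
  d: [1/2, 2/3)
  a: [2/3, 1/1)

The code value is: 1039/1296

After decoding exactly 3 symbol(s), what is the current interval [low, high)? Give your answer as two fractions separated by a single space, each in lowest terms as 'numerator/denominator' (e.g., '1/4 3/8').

Step 1: interval [0/1, 1/1), width = 1/1 - 0/1 = 1/1
  'f': [0/1 + 1/1*0/1, 0/1 + 1/1*1/3) = [0/1, 1/3)
  'e': [0/1 + 1/1*1/3, 0/1 + 1/1*1/2) = [1/3, 1/2)
  'd': [0/1 + 1/1*1/2, 0/1 + 1/1*2/3) = [1/2, 2/3)
  'a': [0/1 + 1/1*2/3, 0/1 + 1/1*1/1) = [2/3, 1/1) <- contains code 1039/1296
  emit 'a', narrow to [2/3, 1/1)
Step 2: interval [2/3, 1/1), width = 1/1 - 2/3 = 1/3
  'f': [2/3 + 1/3*0/1, 2/3 + 1/3*1/3) = [2/3, 7/9)
  'e': [2/3 + 1/3*1/3, 2/3 + 1/3*1/2) = [7/9, 5/6) <- contains code 1039/1296
  'd': [2/3 + 1/3*1/2, 2/3 + 1/3*2/3) = [5/6, 8/9)
  'a': [2/3 + 1/3*2/3, 2/3 + 1/3*1/1) = [8/9, 1/1)
  emit 'e', narrow to [7/9, 5/6)
Step 3: interval [7/9, 5/6), width = 5/6 - 7/9 = 1/18
  'f': [7/9 + 1/18*0/1, 7/9 + 1/18*1/3) = [7/9, 43/54)
  'e': [7/9 + 1/18*1/3, 7/9 + 1/18*1/2) = [43/54, 29/36) <- contains code 1039/1296
  'd': [7/9 + 1/18*1/2, 7/9 + 1/18*2/3) = [29/36, 22/27)
  'a': [7/9 + 1/18*2/3, 7/9 + 1/18*1/1) = [22/27, 5/6)
  emit 'e', narrow to [43/54, 29/36)

Answer: 43/54 29/36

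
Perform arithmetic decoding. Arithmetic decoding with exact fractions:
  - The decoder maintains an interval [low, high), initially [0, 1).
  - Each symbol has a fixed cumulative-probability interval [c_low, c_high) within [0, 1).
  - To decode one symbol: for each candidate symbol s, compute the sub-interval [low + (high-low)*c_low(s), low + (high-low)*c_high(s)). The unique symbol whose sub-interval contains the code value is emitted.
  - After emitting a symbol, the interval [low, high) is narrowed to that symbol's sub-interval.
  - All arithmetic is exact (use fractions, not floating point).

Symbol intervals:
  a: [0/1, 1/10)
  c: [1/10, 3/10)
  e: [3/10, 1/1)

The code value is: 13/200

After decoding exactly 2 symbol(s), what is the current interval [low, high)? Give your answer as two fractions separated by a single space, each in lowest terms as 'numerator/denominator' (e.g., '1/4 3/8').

Step 1: interval [0/1, 1/1), width = 1/1 - 0/1 = 1/1
  'a': [0/1 + 1/1*0/1, 0/1 + 1/1*1/10) = [0/1, 1/10) <- contains code 13/200
  'c': [0/1 + 1/1*1/10, 0/1 + 1/1*3/10) = [1/10, 3/10)
  'e': [0/1 + 1/1*3/10, 0/1 + 1/1*1/1) = [3/10, 1/1)
  emit 'a', narrow to [0/1, 1/10)
Step 2: interval [0/1, 1/10), width = 1/10 - 0/1 = 1/10
  'a': [0/1 + 1/10*0/1, 0/1 + 1/10*1/10) = [0/1, 1/100)
  'c': [0/1 + 1/10*1/10, 0/1 + 1/10*3/10) = [1/100, 3/100)
  'e': [0/1 + 1/10*3/10, 0/1 + 1/10*1/1) = [3/100, 1/10) <- contains code 13/200
  emit 'e', narrow to [3/100, 1/10)

Answer: 3/100 1/10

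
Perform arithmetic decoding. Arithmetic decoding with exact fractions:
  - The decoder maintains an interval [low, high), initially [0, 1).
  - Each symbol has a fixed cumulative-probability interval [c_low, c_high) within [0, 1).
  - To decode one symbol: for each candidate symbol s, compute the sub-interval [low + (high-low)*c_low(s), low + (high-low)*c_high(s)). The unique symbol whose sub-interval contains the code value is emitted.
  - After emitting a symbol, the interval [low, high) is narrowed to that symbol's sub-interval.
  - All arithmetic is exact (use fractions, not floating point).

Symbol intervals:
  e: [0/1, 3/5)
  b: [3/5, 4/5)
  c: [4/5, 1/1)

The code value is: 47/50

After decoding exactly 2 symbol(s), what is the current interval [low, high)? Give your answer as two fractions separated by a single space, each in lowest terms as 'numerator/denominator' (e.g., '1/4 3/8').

Answer: 23/25 24/25

Derivation:
Step 1: interval [0/1, 1/1), width = 1/1 - 0/1 = 1/1
  'e': [0/1 + 1/1*0/1, 0/1 + 1/1*3/5) = [0/1, 3/5)
  'b': [0/1 + 1/1*3/5, 0/1 + 1/1*4/5) = [3/5, 4/5)
  'c': [0/1 + 1/1*4/5, 0/1 + 1/1*1/1) = [4/5, 1/1) <- contains code 47/50
  emit 'c', narrow to [4/5, 1/1)
Step 2: interval [4/5, 1/1), width = 1/1 - 4/5 = 1/5
  'e': [4/5 + 1/5*0/1, 4/5 + 1/5*3/5) = [4/5, 23/25)
  'b': [4/5 + 1/5*3/5, 4/5 + 1/5*4/5) = [23/25, 24/25) <- contains code 47/50
  'c': [4/5 + 1/5*4/5, 4/5 + 1/5*1/1) = [24/25, 1/1)
  emit 'b', narrow to [23/25, 24/25)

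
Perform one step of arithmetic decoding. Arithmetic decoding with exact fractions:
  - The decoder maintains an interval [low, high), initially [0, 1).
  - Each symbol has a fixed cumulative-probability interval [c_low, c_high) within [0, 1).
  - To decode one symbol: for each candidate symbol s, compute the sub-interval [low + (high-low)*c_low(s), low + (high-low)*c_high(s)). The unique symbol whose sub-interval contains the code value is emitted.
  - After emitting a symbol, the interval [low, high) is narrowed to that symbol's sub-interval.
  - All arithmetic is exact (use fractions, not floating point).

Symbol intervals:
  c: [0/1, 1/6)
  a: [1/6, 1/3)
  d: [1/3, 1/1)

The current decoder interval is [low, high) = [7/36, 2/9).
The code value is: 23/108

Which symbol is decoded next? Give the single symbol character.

Answer: d

Derivation:
Interval width = high − low = 2/9 − 7/36 = 1/36
Scaled code = (code − low) / width = (23/108 − 7/36) / 1/36 = 2/3
  c: [0/1, 1/6) 
  a: [1/6, 1/3) 
  d: [1/3, 1/1) ← scaled code falls here ✓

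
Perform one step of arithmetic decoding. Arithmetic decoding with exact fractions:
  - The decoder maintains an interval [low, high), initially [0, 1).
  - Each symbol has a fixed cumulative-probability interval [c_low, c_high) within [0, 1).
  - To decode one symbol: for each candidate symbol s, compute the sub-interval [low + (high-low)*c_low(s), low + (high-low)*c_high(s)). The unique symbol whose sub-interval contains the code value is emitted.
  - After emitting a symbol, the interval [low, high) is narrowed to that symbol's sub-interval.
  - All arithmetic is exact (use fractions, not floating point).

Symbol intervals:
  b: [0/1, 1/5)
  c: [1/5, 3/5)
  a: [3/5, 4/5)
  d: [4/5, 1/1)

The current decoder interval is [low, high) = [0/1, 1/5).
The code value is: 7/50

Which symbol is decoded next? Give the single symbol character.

Answer: a

Derivation:
Interval width = high − low = 1/5 − 0/1 = 1/5
Scaled code = (code − low) / width = (7/50 − 0/1) / 1/5 = 7/10
  b: [0/1, 1/5) 
  c: [1/5, 3/5) 
  a: [3/5, 4/5) ← scaled code falls here ✓
  d: [4/5, 1/1) 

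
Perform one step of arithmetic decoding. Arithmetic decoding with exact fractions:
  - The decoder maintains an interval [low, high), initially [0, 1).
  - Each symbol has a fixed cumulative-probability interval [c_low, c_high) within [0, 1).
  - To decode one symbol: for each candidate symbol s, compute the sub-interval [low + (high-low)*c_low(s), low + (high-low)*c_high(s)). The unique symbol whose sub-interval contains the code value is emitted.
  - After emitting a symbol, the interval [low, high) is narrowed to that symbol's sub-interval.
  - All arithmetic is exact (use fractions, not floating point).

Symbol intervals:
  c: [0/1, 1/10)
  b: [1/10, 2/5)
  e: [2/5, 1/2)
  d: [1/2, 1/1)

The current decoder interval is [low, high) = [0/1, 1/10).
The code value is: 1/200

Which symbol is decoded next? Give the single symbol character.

Interval width = high − low = 1/10 − 0/1 = 1/10
Scaled code = (code − low) / width = (1/200 − 0/1) / 1/10 = 1/20
  c: [0/1, 1/10) ← scaled code falls here ✓
  b: [1/10, 2/5) 
  e: [2/5, 1/2) 
  d: [1/2, 1/1) 

Answer: c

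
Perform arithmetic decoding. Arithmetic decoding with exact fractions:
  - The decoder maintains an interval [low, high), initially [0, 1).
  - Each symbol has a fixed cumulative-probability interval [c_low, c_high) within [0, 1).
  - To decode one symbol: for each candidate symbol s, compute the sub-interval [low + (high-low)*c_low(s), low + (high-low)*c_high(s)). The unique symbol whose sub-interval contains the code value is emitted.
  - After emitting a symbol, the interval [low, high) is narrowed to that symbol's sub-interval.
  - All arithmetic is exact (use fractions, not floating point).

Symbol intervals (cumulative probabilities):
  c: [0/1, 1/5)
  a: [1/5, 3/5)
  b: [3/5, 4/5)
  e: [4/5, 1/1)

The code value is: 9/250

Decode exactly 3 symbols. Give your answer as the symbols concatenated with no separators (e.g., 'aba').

Step 1: interval [0/1, 1/1), width = 1/1 - 0/1 = 1/1
  'c': [0/1 + 1/1*0/1, 0/1 + 1/1*1/5) = [0/1, 1/5) <- contains code 9/250
  'a': [0/1 + 1/1*1/5, 0/1 + 1/1*3/5) = [1/5, 3/5)
  'b': [0/1 + 1/1*3/5, 0/1 + 1/1*4/5) = [3/5, 4/5)
  'e': [0/1 + 1/1*4/5, 0/1 + 1/1*1/1) = [4/5, 1/1)
  emit 'c', narrow to [0/1, 1/5)
Step 2: interval [0/1, 1/5), width = 1/5 - 0/1 = 1/5
  'c': [0/1 + 1/5*0/1, 0/1 + 1/5*1/5) = [0/1, 1/25) <- contains code 9/250
  'a': [0/1 + 1/5*1/5, 0/1 + 1/5*3/5) = [1/25, 3/25)
  'b': [0/1 + 1/5*3/5, 0/1 + 1/5*4/5) = [3/25, 4/25)
  'e': [0/1 + 1/5*4/5, 0/1 + 1/5*1/1) = [4/25, 1/5)
  emit 'c', narrow to [0/1, 1/25)
Step 3: interval [0/1, 1/25), width = 1/25 - 0/1 = 1/25
  'c': [0/1 + 1/25*0/1, 0/1 + 1/25*1/5) = [0/1, 1/125)
  'a': [0/1 + 1/25*1/5, 0/1 + 1/25*3/5) = [1/125, 3/125)
  'b': [0/1 + 1/25*3/5, 0/1 + 1/25*4/5) = [3/125, 4/125)
  'e': [0/1 + 1/25*4/5, 0/1 + 1/25*1/1) = [4/125, 1/25) <- contains code 9/250
  emit 'e', narrow to [4/125, 1/25)

Answer: cce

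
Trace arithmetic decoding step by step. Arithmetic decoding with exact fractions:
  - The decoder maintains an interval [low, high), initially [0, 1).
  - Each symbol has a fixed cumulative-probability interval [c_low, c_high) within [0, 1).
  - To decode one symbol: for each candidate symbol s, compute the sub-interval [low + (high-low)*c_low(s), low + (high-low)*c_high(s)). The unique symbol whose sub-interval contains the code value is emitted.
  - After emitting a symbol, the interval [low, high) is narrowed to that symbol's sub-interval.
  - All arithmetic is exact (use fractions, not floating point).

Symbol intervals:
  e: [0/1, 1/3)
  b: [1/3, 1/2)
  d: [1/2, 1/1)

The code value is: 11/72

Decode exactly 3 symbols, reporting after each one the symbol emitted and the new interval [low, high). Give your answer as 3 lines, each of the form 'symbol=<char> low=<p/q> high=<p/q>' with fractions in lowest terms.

Step 1: interval [0/1, 1/1), width = 1/1 - 0/1 = 1/1
  'e': [0/1 + 1/1*0/1, 0/1 + 1/1*1/3) = [0/1, 1/3) <- contains code 11/72
  'b': [0/1 + 1/1*1/3, 0/1 + 1/1*1/2) = [1/3, 1/2)
  'd': [0/1 + 1/1*1/2, 0/1 + 1/1*1/1) = [1/2, 1/1)
  emit 'e', narrow to [0/1, 1/3)
Step 2: interval [0/1, 1/3), width = 1/3 - 0/1 = 1/3
  'e': [0/1 + 1/3*0/1, 0/1 + 1/3*1/3) = [0/1, 1/9)
  'b': [0/1 + 1/3*1/3, 0/1 + 1/3*1/2) = [1/9, 1/6) <- contains code 11/72
  'd': [0/1 + 1/3*1/2, 0/1 + 1/3*1/1) = [1/6, 1/3)
  emit 'b', narrow to [1/9, 1/6)
Step 3: interval [1/9, 1/6), width = 1/6 - 1/9 = 1/18
  'e': [1/9 + 1/18*0/1, 1/9 + 1/18*1/3) = [1/9, 7/54)
  'b': [1/9 + 1/18*1/3, 1/9 + 1/18*1/2) = [7/54, 5/36)
  'd': [1/9 + 1/18*1/2, 1/9 + 1/18*1/1) = [5/36, 1/6) <- contains code 11/72
  emit 'd', narrow to [5/36, 1/6)

Answer: symbol=e low=0/1 high=1/3
symbol=b low=1/9 high=1/6
symbol=d low=5/36 high=1/6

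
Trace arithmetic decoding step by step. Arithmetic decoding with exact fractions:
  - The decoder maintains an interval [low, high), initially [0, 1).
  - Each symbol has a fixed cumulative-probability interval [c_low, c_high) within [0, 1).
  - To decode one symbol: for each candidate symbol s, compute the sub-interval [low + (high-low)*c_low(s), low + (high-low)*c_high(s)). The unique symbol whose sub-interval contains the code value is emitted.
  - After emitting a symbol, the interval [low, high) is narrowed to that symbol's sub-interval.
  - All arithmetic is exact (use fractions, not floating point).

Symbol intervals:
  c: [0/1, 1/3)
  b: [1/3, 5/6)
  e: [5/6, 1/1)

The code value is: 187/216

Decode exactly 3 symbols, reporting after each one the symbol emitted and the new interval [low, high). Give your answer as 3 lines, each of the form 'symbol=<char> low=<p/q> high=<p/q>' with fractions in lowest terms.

Step 1: interval [0/1, 1/1), width = 1/1 - 0/1 = 1/1
  'c': [0/1 + 1/1*0/1, 0/1 + 1/1*1/3) = [0/1, 1/3)
  'b': [0/1 + 1/1*1/3, 0/1 + 1/1*5/6) = [1/3, 5/6)
  'e': [0/1 + 1/1*5/6, 0/1 + 1/1*1/1) = [5/6, 1/1) <- contains code 187/216
  emit 'e', narrow to [5/6, 1/1)
Step 2: interval [5/6, 1/1), width = 1/1 - 5/6 = 1/6
  'c': [5/6 + 1/6*0/1, 5/6 + 1/6*1/3) = [5/6, 8/9) <- contains code 187/216
  'b': [5/6 + 1/6*1/3, 5/6 + 1/6*5/6) = [8/9, 35/36)
  'e': [5/6 + 1/6*5/6, 5/6 + 1/6*1/1) = [35/36, 1/1)
  emit 'c', narrow to [5/6, 8/9)
Step 3: interval [5/6, 8/9), width = 8/9 - 5/6 = 1/18
  'c': [5/6 + 1/18*0/1, 5/6 + 1/18*1/3) = [5/6, 23/27)
  'b': [5/6 + 1/18*1/3, 5/6 + 1/18*5/6) = [23/27, 95/108) <- contains code 187/216
  'e': [5/6 + 1/18*5/6, 5/6 + 1/18*1/1) = [95/108, 8/9)
  emit 'b', narrow to [23/27, 95/108)

Answer: symbol=e low=5/6 high=1/1
symbol=c low=5/6 high=8/9
symbol=b low=23/27 high=95/108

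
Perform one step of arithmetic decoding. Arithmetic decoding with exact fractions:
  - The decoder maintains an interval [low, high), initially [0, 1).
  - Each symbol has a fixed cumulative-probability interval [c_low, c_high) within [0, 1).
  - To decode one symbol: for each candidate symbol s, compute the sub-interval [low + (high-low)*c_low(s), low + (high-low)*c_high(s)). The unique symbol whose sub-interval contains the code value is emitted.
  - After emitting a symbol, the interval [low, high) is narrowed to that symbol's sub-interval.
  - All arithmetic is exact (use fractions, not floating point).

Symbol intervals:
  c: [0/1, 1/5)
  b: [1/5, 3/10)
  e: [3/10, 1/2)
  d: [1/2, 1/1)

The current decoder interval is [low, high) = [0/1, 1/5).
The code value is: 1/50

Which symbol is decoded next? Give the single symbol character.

Answer: c

Derivation:
Interval width = high − low = 1/5 − 0/1 = 1/5
Scaled code = (code − low) / width = (1/50 − 0/1) / 1/5 = 1/10
  c: [0/1, 1/5) ← scaled code falls here ✓
  b: [1/5, 3/10) 
  e: [3/10, 1/2) 
  d: [1/2, 1/1) 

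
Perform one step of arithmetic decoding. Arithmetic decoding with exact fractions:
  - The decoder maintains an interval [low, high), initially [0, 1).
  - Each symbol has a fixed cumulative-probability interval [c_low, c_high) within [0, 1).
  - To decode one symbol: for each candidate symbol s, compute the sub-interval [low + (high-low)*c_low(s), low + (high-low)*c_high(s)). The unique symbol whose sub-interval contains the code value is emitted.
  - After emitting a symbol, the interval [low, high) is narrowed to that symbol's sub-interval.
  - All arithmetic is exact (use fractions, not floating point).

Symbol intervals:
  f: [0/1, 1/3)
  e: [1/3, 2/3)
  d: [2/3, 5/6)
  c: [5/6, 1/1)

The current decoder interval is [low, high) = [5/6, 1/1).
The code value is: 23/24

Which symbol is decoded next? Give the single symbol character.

Answer: d

Derivation:
Interval width = high − low = 1/1 − 5/6 = 1/6
Scaled code = (code − low) / width = (23/24 − 5/6) / 1/6 = 3/4
  f: [0/1, 1/3) 
  e: [1/3, 2/3) 
  d: [2/3, 5/6) ← scaled code falls here ✓
  c: [5/6, 1/1) 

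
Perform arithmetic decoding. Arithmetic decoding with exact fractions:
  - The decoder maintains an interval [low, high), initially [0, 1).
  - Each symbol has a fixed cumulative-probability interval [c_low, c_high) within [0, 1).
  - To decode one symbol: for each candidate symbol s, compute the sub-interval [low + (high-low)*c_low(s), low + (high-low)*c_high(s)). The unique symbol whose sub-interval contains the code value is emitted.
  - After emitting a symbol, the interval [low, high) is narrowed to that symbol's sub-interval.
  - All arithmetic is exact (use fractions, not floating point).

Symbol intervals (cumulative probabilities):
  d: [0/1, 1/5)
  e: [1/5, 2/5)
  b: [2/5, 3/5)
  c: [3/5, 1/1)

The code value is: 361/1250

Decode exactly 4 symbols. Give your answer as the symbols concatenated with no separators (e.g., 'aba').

Answer: ebed

Derivation:
Step 1: interval [0/1, 1/1), width = 1/1 - 0/1 = 1/1
  'd': [0/1 + 1/1*0/1, 0/1 + 1/1*1/5) = [0/1, 1/5)
  'e': [0/1 + 1/1*1/5, 0/1 + 1/1*2/5) = [1/5, 2/5) <- contains code 361/1250
  'b': [0/1 + 1/1*2/5, 0/1 + 1/1*3/5) = [2/5, 3/5)
  'c': [0/1 + 1/1*3/5, 0/1 + 1/1*1/1) = [3/5, 1/1)
  emit 'e', narrow to [1/5, 2/5)
Step 2: interval [1/5, 2/5), width = 2/5 - 1/5 = 1/5
  'd': [1/5 + 1/5*0/1, 1/5 + 1/5*1/5) = [1/5, 6/25)
  'e': [1/5 + 1/5*1/5, 1/5 + 1/5*2/5) = [6/25, 7/25)
  'b': [1/5 + 1/5*2/5, 1/5 + 1/5*3/5) = [7/25, 8/25) <- contains code 361/1250
  'c': [1/5 + 1/5*3/5, 1/5 + 1/5*1/1) = [8/25, 2/5)
  emit 'b', narrow to [7/25, 8/25)
Step 3: interval [7/25, 8/25), width = 8/25 - 7/25 = 1/25
  'd': [7/25 + 1/25*0/1, 7/25 + 1/25*1/5) = [7/25, 36/125)
  'e': [7/25 + 1/25*1/5, 7/25 + 1/25*2/5) = [36/125, 37/125) <- contains code 361/1250
  'b': [7/25 + 1/25*2/5, 7/25 + 1/25*3/5) = [37/125, 38/125)
  'c': [7/25 + 1/25*3/5, 7/25 + 1/25*1/1) = [38/125, 8/25)
  emit 'e', narrow to [36/125, 37/125)
Step 4: interval [36/125, 37/125), width = 37/125 - 36/125 = 1/125
  'd': [36/125 + 1/125*0/1, 36/125 + 1/125*1/5) = [36/125, 181/625) <- contains code 361/1250
  'e': [36/125 + 1/125*1/5, 36/125 + 1/125*2/5) = [181/625, 182/625)
  'b': [36/125 + 1/125*2/5, 36/125 + 1/125*3/5) = [182/625, 183/625)
  'c': [36/125 + 1/125*3/5, 36/125 + 1/125*1/1) = [183/625, 37/125)
  emit 'd', narrow to [36/125, 181/625)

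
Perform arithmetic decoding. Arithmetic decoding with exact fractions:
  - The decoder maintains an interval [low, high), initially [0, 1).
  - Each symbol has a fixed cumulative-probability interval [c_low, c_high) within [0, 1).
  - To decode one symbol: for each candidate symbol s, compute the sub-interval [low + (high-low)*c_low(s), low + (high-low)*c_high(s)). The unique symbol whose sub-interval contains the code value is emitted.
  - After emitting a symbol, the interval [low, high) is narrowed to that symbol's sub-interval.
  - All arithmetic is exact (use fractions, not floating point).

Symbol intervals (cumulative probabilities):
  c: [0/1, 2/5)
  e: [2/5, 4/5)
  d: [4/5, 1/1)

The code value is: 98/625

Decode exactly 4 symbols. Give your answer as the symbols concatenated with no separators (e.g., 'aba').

Answer: ccdd

Derivation:
Step 1: interval [0/1, 1/1), width = 1/1 - 0/1 = 1/1
  'c': [0/1 + 1/1*0/1, 0/1 + 1/1*2/5) = [0/1, 2/5) <- contains code 98/625
  'e': [0/1 + 1/1*2/5, 0/1 + 1/1*4/5) = [2/5, 4/5)
  'd': [0/1 + 1/1*4/5, 0/1 + 1/1*1/1) = [4/5, 1/1)
  emit 'c', narrow to [0/1, 2/5)
Step 2: interval [0/1, 2/5), width = 2/5 - 0/1 = 2/5
  'c': [0/1 + 2/5*0/1, 0/1 + 2/5*2/5) = [0/1, 4/25) <- contains code 98/625
  'e': [0/1 + 2/5*2/5, 0/1 + 2/5*4/5) = [4/25, 8/25)
  'd': [0/1 + 2/5*4/5, 0/1 + 2/5*1/1) = [8/25, 2/5)
  emit 'c', narrow to [0/1, 4/25)
Step 3: interval [0/1, 4/25), width = 4/25 - 0/1 = 4/25
  'c': [0/1 + 4/25*0/1, 0/1 + 4/25*2/5) = [0/1, 8/125)
  'e': [0/1 + 4/25*2/5, 0/1 + 4/25*4/5) = [8/125, 16/125)
  'd': [0/1 + 4/25*4/5, 0/1 + 4/25*1/1) = [16/125, 4/25) <- contains code 98/625
  emit 'd', narrow to [16/125, 4/25)
Step 4: interval [16/125, 4/25), width = 4/25 - 16/125 = 4/125
  'c': [16/125 + 4/125*0/1, 16/125 + 4/125*2/5) = [16/125, 88/625)
  'e': [16/125 + 4/125*2/5, 16/125 + 4/125*4/5) = [88/625, 96/625)
  'd': [16/125 + 4/125*4/5, 16/125 + 4/125*1/1) = [96/625, 4/25) <- contains code 98/625
  emit 'd', narrow to [96/625, 4/25)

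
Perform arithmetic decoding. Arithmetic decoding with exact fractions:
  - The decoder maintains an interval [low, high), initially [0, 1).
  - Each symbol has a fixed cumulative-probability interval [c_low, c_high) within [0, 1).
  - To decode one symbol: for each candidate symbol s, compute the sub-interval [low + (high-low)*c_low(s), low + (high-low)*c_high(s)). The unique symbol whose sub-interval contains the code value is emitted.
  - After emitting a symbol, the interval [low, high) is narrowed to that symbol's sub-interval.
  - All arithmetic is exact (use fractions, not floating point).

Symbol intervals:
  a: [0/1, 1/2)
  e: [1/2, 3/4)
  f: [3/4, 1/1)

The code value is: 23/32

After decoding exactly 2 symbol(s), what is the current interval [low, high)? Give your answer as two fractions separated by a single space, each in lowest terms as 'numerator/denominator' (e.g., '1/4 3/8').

Answer: 11/16 3/4

Derivation:
Step 1: interval [0/1, 1/1), width = 1/1 - 0/1 = 1/1
  'a': [0/1 + 1/1*0/1, 0/1 + 1/1*1/2) = [0/1, 1/2)
  'e': [0/1 + 1/1*1/2, 0/1 + 1/1*3/4) = [1/2, 3/4) <- contains code 23/32
  'f': [0/1 + 1/1*3/4, 0/1 + 1/1*1/1) = [3/4, 1/1)
  emit 'e', narrow to [1/2, 3/4)
Step 2: interval [1/2, 3/4), width = 3/4 - 1/2 = 1/4
  'a': [1/2 + 1/4*0/1, 1/2 + 1/4*1/2) = [1/2, 5/8)
  'e': [1/2 + 1/4*1/2, 1/2 + 1/4*3/4) = [5/8, 11/16)
  'f': [1/2 + 1/4*3/4, 1/2 + 1/4*1/1) = [11/16, 3/4) <- contains code 23/32
  emit 'f', narrow to [11/16, 3/4)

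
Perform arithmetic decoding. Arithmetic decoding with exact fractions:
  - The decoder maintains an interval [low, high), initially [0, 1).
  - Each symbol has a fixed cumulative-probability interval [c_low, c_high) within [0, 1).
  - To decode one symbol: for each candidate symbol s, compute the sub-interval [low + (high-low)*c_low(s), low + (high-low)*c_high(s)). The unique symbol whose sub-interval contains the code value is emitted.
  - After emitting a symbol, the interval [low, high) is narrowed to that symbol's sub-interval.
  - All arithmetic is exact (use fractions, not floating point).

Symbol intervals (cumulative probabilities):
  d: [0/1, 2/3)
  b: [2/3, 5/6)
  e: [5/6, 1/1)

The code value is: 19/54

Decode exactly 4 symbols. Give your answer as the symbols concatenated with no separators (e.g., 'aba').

Answer: ddbb

Derivation:
Step 1: interval [0/1, 1/1), width = 1/1 - 0/1 = 1/1
  'd': [0/1 + 1/1*0/1, 0/1 + 1/1*2/3) = [0/1, 2/3) <- contains code 19/54
  'b': [0/1 + 1/1*2/3, 0/1 + 1/1*5/6) = [2/3, 5/6)
  'e': [0/1 + 1/1*5/6, 0/1 + 1/1*1/1) = [5/6, 1/1)
  emit 'd', narrow to [0/1, 2/3)
Step 2: interval [0/1, 2/3), width = 2/3 - 0/1 = 2/3
  'd': [0/1 + 2/3*0/1, 0/1 + 2/3*2/3) = [0/1, 4/9) <- contains code 19/54
  'b': [0/1 + 2/3*2/3, 0/1 + 2/3*5/6) = [4/9, 5/9)
  'e': [0/1 + 2/3*5/6, 0/1 + 2/3*1/1) = [5/9, 2/3)
  emit 'd', narrow to [0/1, 4/9)
Step 3: interval [0/1, 4/9), width = 4/9 - 0/1 = 4/9
  'd': [0/1 + 4/9*0/1, 0/1 + 4/9*2/3) = [0/1, 8/27)
  'b': [0/1 + 4/9*2/3, 0/1 + 4/9*5/6) = [8/27, 10/27) <- contains code 19/54
  'e': [0/1 + 4/9*5/6, 0/1 + 4/9*1/1) = [10/27, 4/9)
  emit 'b', narrow to [8/27, 10/27)
Step 4: interval [8/27, 10/27), width = 10/27 - 8/27 = 2/27
  'd': [8/27 + 2/27*0/1, 8/27 + 2/27*2/3) = [8/27, 28/81)
  'b': [8/27 + 2/27*2/3, 8/27 + 2/27*5/6) = [28/81, 29/81) <- contains code 19/54
  'e': [8/27 + 2/27*5/6, 8/27 + 2/27*1/1) = [29/81, 10/27)
  emit 'b', narrow to [28/81, 29/81)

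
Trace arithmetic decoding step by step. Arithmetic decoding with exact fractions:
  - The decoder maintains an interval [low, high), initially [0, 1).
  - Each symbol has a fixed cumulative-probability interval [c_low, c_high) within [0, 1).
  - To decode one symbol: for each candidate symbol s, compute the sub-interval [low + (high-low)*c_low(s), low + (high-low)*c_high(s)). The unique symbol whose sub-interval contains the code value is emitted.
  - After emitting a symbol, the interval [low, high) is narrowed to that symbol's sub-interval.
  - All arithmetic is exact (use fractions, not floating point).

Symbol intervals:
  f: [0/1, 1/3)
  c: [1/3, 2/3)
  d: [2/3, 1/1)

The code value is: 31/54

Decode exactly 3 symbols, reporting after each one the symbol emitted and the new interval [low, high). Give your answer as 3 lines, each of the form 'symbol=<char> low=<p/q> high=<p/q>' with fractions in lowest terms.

Answer: symbol=c low=1/3 high=2/3
symbol=d low=5/9 high=2/3
symbol=f low=5/9 high=16/27

Derivation:
Step 1: interval [0/1, 1/1), width = 1/1 - 0/1 = 1/1
  'f': [0/1 + 1/1*0/1, 0/1 + 1/1*1/3) = [0/1, 1/3)
  'c': [0/1 + 1/1*1/3, 0/1 + 1/1*2/3) = [1/3, 2/3) <- contains code 31/54
  'd': [0/1 + 1/1*2/3, 0/1 + 1/1*1/1) = [2/3, 1/1)
  emit 'c', narrow to [1/3, 2/3)
Step 2: interval [1/3, 2/3), width = 2/3 - 1/3 = 1/3
  'f': [1/3 + 1/3*0/1, 1/3 + 1/3*1/3) = [1/3, 4/9)
  'c': [1/3 + 1/3*1/3, 1/3 + 1/3*2/3) = [4/9, 5/9)
  'd': [1/3 + 1/3*2/3, 1/3 + 1/3*1/1) = [5/9, 2/3) <- contains code 31/54
  emit 'd', narrow to [5/9, 2/3)
Step 3: interval [5/9, 2/3), width = 2/3 - 5/9 = 1/9
  'f': [5/9 + 1/9*0/1, 5/9 + 1/9*1/3) = [5/9, 16/27) <- contains code 31/54
  'c': [5/9 + 1/9*1/3, 5/9 + 1/9*2/3) = [16/27, 17/27)
  'd': [5/9 + 1/9*2/3, 5/9 + 1/9*1/1) = [17/27, 2/3)
  emit 'f', narrow to [5/9, 16/27)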